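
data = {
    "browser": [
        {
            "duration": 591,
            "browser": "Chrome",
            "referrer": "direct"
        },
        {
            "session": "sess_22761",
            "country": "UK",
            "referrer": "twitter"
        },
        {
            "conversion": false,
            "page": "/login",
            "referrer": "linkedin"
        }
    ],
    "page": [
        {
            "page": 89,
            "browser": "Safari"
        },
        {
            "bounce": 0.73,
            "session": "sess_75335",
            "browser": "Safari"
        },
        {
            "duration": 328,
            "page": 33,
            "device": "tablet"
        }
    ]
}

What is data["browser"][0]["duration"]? 591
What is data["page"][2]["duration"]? 328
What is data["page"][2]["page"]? 33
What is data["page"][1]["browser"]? "Safari"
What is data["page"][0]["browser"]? "Safari"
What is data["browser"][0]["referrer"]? "direct"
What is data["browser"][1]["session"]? "sess_22761"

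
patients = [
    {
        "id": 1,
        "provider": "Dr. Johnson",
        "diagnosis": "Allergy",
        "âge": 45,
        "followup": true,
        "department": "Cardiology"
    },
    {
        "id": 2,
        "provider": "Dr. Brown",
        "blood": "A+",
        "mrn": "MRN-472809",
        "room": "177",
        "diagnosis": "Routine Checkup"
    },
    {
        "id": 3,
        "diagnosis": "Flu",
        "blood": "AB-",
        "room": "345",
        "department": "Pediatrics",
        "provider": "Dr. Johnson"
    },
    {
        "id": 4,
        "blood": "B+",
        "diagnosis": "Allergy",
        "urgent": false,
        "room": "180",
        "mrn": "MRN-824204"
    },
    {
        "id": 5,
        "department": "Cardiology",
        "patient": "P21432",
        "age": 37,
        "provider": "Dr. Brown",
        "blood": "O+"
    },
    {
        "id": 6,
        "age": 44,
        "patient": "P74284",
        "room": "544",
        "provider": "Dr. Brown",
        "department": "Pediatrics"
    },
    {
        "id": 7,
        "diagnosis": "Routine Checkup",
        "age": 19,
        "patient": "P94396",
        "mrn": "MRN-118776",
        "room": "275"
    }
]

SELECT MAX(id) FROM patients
7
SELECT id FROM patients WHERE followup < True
[]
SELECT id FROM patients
[1, 2, 3, 4, 5, 6, 7]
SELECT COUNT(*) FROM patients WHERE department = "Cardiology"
2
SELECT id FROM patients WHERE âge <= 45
[1]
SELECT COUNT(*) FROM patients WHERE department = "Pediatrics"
2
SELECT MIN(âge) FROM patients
45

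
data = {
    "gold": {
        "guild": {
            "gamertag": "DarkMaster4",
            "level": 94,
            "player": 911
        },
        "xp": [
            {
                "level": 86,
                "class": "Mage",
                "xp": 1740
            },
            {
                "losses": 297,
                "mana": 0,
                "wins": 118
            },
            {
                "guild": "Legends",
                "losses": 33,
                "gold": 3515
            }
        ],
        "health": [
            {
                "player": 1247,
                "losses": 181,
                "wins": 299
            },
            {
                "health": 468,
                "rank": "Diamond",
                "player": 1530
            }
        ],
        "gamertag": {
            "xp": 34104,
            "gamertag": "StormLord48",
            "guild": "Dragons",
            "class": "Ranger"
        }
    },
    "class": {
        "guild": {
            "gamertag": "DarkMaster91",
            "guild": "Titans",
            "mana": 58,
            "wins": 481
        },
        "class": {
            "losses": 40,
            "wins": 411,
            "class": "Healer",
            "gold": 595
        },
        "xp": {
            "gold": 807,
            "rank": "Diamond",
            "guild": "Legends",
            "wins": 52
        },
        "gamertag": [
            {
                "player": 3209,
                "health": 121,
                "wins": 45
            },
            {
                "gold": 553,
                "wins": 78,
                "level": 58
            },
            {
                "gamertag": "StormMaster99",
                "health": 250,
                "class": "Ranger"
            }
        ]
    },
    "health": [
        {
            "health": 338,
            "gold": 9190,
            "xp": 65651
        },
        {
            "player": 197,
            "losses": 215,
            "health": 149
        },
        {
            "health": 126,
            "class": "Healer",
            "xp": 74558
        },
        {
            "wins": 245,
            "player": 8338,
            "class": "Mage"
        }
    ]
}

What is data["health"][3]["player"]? 8338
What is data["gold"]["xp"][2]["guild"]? "Legends"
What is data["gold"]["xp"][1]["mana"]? 0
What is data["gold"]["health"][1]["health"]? 468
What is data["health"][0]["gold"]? 9190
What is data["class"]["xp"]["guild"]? "Legends"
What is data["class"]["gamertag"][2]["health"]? 250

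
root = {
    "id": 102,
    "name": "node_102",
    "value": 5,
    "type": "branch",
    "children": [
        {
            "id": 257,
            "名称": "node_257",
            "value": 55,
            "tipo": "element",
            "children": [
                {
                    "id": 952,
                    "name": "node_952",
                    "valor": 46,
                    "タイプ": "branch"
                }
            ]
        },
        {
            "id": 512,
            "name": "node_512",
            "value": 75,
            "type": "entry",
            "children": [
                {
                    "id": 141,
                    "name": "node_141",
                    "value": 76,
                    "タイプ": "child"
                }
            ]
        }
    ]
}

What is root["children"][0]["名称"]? "node_257"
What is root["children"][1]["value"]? 75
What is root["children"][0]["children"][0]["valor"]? 46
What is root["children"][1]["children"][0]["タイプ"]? "child"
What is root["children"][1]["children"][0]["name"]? "node_141"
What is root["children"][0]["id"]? 257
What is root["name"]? "node_102"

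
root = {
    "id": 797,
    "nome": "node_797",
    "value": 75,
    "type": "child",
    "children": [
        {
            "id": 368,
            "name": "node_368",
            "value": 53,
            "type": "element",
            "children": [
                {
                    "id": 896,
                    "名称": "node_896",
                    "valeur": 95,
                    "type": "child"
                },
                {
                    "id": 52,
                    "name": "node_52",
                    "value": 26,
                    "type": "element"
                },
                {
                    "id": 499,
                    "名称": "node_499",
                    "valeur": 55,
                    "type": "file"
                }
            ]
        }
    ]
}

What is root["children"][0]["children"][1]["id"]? 52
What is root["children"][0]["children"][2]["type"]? "file"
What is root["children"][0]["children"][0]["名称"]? "node_896"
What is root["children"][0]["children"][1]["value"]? 26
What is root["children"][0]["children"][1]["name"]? "node_52"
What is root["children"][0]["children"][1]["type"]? "element"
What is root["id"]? 797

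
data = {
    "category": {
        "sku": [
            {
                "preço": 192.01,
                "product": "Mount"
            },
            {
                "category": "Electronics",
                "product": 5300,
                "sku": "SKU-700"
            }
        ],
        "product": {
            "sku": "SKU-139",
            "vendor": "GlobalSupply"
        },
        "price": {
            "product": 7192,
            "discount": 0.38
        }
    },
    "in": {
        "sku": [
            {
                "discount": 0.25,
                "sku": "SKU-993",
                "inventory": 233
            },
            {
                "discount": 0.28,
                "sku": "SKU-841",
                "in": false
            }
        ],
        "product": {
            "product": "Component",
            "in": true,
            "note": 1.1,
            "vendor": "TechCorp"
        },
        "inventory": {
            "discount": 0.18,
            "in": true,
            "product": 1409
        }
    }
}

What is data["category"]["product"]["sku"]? "SKU-139"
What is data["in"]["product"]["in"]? True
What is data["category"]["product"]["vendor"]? "GlobalSupply"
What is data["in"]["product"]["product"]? "Component"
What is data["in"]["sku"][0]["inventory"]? 233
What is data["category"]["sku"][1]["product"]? 5300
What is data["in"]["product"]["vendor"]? "TechCorp"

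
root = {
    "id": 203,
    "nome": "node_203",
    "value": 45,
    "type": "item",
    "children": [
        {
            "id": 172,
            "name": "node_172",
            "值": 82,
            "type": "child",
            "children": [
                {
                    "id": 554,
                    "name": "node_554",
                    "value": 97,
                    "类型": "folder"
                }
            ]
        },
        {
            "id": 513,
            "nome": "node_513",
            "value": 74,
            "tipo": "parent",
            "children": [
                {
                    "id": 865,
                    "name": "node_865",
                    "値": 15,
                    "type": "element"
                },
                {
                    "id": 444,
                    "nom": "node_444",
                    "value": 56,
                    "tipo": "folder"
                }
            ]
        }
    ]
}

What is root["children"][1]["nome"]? "node_513"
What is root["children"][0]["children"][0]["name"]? "node_554"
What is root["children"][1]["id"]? 513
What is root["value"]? 45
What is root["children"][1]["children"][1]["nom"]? "node_444"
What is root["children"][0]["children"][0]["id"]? 554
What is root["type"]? "item"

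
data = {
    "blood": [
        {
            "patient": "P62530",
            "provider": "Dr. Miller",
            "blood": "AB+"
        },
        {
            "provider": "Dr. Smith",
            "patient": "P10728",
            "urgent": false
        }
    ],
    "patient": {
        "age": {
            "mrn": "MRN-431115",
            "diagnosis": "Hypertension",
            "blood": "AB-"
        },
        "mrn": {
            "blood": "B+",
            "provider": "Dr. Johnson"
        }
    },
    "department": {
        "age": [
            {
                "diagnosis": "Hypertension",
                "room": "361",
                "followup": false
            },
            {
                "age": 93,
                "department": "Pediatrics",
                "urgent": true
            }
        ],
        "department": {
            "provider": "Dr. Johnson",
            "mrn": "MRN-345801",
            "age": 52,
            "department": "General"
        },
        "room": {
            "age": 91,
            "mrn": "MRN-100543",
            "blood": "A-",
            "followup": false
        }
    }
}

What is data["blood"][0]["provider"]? "Dr. Miller"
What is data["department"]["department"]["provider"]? "Dr. Johnson"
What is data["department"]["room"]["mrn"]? "MRN-100543"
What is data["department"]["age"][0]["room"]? "361"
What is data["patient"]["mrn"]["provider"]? "Dr. Johnson"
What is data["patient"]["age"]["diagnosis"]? "Hypertension"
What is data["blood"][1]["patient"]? "P10728"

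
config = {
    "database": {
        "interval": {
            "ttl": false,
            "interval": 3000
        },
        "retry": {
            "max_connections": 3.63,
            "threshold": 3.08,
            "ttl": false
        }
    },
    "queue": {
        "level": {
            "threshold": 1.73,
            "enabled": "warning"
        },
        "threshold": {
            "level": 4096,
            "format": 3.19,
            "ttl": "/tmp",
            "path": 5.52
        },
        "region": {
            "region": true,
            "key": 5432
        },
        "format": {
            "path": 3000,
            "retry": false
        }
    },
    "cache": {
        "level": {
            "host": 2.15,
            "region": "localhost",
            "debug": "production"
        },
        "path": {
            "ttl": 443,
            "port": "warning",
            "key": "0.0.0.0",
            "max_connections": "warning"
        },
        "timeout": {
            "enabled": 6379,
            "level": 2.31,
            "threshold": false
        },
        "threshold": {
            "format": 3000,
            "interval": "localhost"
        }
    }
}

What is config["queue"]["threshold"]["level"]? 4096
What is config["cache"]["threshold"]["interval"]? "localhost"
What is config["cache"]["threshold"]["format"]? 3000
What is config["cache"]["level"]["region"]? "localhost"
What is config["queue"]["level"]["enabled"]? "warning"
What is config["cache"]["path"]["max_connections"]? "warning"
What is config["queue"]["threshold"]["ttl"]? "/tmp"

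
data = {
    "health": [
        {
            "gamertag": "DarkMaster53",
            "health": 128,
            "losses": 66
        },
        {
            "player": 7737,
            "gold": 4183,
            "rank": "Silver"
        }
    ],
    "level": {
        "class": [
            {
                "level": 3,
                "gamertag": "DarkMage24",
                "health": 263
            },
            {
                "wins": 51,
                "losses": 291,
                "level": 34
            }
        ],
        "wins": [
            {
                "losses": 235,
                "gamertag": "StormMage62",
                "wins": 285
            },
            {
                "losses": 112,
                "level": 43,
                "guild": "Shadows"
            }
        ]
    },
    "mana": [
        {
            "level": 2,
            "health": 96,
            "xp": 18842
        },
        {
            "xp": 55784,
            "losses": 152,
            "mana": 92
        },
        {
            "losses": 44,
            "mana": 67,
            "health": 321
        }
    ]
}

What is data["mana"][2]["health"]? 321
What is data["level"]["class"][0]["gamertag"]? "DarkMage24"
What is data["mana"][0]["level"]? 2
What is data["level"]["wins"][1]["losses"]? 112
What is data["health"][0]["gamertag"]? "DarkMaster53"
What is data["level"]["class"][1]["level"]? 34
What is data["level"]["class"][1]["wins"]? 51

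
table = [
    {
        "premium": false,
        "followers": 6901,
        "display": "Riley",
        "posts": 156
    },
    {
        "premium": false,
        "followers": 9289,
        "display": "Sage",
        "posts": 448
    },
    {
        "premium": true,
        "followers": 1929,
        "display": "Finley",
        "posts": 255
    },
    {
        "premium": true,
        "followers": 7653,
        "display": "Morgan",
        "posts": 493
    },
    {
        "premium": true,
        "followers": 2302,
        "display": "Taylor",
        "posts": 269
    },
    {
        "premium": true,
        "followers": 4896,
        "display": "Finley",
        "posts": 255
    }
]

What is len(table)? 6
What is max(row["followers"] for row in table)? 9289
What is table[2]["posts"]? 255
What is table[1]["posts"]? 448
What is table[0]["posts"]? 156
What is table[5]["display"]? "Finley"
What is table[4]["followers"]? 2302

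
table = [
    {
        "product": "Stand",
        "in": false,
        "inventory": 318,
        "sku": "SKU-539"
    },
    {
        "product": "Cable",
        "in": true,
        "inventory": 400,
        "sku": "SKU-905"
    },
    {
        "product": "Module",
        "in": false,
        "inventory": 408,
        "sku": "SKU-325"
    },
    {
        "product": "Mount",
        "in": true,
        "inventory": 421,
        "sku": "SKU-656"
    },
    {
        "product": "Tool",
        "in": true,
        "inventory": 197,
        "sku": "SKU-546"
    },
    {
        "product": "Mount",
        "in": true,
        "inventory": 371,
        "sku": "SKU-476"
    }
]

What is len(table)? 6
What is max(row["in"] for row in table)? True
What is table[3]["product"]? "Mount"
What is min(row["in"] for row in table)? False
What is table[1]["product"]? "Cable"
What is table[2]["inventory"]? 408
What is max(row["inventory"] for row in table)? 421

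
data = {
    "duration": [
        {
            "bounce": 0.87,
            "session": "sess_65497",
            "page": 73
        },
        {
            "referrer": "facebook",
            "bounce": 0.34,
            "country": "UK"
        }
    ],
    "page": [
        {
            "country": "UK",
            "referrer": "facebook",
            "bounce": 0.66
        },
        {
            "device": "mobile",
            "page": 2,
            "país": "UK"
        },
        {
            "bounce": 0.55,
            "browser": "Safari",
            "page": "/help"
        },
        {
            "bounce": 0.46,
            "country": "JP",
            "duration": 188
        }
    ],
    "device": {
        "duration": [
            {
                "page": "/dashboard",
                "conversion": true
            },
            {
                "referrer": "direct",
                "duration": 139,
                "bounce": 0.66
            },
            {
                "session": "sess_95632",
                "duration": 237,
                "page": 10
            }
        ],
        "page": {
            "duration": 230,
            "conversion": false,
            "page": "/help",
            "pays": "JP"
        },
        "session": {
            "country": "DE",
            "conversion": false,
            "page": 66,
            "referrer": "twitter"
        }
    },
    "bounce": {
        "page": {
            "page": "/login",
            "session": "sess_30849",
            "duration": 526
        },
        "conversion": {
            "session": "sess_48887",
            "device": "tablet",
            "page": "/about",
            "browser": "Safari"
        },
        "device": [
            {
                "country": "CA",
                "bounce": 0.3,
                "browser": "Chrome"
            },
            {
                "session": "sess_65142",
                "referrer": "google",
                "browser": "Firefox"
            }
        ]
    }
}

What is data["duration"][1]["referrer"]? "facebook"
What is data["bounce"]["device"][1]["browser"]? "Firefox"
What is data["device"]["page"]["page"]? "/help"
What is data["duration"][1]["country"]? "UK"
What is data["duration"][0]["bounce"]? 0.87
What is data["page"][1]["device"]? "mobile"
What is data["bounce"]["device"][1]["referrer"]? "google"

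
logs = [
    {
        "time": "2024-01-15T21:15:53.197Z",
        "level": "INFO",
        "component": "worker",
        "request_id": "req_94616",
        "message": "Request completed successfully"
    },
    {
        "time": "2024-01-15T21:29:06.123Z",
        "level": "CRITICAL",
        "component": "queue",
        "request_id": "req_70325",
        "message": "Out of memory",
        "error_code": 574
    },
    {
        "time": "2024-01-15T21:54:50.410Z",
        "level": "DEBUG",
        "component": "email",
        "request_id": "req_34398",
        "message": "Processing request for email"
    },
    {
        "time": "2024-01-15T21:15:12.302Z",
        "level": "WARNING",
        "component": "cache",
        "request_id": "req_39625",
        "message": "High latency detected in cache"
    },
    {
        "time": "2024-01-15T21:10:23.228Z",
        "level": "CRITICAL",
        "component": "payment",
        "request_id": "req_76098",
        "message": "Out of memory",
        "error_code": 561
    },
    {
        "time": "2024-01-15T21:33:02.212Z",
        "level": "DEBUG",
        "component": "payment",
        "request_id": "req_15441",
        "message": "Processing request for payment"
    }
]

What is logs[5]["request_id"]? "req_15441"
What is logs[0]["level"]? "INFO"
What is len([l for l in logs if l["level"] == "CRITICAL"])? 2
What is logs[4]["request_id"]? "req_76098"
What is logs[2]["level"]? "DEBUG"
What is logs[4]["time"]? "2024-01-15T21:10:23.228Z"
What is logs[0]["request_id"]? "req_94616"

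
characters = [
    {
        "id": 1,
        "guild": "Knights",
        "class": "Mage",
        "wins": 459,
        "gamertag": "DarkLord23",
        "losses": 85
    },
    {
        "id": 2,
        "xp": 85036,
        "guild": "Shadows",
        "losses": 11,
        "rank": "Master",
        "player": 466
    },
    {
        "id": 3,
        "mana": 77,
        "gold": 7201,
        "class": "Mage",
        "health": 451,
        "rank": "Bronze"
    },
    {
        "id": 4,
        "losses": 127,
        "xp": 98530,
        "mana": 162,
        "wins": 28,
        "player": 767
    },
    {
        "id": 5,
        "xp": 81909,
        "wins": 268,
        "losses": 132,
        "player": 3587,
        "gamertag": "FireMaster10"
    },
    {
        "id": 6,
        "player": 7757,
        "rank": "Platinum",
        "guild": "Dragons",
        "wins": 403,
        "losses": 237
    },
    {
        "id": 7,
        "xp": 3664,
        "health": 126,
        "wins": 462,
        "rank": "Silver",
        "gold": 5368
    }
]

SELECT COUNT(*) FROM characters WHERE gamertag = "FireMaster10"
1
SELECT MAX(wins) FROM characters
462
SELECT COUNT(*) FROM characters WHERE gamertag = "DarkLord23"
1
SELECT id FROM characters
[1, 2, 3, 4, 5, 6, 7]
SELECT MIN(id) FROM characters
1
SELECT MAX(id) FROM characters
7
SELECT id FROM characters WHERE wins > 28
[1, 5, 6, 7]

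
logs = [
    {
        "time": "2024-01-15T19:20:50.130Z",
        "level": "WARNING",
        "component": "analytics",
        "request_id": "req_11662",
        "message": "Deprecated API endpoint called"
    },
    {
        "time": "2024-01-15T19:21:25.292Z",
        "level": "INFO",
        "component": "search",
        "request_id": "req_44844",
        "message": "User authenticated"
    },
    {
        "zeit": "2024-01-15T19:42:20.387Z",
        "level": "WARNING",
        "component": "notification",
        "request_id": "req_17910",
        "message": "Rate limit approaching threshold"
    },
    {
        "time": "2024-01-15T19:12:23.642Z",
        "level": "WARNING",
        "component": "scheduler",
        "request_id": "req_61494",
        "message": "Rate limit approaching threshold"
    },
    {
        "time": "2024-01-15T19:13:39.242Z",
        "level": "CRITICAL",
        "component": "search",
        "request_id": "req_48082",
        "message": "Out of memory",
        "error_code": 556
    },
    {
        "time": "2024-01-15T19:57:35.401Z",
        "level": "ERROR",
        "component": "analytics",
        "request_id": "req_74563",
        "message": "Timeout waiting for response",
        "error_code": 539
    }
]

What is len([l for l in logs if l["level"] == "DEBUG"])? 0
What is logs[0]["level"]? "WARNING"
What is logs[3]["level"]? "WARNING"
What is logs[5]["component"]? "analytics"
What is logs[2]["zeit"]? "2024-01-15T19:42:20.387Z"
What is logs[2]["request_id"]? "req_17910"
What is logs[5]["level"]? "ERROR"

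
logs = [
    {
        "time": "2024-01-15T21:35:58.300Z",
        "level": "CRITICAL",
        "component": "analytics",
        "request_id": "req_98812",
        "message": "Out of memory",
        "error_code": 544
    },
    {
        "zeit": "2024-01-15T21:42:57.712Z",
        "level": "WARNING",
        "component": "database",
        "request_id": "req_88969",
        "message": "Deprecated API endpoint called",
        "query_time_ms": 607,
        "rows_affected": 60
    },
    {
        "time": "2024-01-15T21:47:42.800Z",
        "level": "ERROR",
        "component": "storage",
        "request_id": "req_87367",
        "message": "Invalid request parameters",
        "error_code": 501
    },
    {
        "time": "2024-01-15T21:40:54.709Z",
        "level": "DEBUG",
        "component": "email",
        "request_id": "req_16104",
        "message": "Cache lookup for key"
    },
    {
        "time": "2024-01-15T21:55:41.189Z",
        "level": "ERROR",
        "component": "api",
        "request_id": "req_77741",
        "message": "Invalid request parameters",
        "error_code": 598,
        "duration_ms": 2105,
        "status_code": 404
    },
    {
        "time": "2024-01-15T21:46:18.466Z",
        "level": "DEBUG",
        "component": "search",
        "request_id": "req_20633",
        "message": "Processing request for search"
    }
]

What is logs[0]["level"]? "CRITICAL"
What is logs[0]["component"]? "analytics"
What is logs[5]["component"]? "search"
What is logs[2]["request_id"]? "req_87367"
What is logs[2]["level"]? "ERROR"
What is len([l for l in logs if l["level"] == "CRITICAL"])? 1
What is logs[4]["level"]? "ERROR"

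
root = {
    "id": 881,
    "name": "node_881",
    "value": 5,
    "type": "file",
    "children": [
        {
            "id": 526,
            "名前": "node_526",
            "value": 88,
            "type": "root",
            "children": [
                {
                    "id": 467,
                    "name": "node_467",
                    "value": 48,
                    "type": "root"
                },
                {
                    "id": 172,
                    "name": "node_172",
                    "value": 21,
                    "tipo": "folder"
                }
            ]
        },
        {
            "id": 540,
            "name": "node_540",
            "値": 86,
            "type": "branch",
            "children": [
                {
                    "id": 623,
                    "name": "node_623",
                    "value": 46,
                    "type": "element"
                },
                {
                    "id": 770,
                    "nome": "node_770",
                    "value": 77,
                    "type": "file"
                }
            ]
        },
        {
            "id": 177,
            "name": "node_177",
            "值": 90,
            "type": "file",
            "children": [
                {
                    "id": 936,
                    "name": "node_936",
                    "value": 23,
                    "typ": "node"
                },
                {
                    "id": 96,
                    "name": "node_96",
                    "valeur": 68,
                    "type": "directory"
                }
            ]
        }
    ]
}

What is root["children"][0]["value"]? 88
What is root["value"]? 5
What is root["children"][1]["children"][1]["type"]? "file"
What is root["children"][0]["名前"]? "node_526"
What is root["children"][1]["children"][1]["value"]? 77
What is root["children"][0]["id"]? 526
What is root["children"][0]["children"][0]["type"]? "root"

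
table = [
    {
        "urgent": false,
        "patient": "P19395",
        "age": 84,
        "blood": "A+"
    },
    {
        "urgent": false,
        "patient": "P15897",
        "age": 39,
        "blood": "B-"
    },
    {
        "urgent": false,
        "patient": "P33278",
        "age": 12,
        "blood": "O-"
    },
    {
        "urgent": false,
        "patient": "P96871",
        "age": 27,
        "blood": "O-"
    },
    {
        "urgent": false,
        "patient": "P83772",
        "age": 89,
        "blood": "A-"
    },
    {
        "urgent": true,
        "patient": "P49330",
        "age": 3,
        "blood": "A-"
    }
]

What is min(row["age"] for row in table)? 3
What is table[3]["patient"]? "P96871"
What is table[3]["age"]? 27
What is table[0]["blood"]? "A+"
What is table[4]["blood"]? "A-"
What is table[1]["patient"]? "P15897"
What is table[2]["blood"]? "O-"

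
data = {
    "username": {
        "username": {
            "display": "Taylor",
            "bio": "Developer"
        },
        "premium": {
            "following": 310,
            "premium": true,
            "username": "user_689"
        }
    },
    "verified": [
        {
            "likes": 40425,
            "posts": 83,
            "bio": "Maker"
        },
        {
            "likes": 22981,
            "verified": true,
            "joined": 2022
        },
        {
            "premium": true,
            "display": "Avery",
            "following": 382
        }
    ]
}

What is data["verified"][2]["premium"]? True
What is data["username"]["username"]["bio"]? "Developer"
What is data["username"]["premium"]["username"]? "user_689"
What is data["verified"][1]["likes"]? 22981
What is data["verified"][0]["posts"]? 83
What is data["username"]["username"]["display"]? "Taylor"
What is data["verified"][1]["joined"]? 2022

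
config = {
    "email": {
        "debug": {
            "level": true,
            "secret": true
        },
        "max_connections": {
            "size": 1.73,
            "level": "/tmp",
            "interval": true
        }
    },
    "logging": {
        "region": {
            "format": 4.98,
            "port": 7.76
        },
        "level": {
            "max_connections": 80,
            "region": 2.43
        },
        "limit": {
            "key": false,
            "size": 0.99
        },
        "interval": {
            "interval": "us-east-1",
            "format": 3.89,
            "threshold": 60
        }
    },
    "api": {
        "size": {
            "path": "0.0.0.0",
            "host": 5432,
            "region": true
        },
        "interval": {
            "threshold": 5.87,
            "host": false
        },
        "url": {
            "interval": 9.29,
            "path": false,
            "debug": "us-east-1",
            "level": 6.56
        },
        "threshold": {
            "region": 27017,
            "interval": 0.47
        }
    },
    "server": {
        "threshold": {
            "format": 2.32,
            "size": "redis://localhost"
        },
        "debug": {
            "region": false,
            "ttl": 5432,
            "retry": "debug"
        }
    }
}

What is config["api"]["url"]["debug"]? "us-east-1"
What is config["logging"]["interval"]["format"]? 3.89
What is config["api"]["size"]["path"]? "0.0.0.0"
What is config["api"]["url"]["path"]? False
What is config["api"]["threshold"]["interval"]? 0.47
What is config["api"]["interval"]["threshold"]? 5.87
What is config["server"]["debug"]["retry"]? "debug"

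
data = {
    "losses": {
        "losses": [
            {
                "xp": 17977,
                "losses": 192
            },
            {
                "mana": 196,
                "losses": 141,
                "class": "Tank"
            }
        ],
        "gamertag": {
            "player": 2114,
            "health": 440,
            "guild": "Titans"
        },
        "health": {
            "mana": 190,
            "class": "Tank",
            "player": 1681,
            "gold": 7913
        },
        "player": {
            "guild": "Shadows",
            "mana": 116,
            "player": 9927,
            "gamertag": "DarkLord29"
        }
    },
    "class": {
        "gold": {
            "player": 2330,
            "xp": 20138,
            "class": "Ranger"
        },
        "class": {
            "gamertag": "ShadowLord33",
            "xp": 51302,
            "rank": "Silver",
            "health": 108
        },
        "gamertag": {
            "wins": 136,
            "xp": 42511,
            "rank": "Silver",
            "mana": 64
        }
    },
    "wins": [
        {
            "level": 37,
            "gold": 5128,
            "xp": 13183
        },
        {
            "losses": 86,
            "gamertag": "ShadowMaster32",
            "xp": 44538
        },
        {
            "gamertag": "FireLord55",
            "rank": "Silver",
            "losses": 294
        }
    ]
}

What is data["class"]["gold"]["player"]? 2330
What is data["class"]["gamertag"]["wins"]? 136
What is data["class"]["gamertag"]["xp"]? 42511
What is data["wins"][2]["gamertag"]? "FireLord55"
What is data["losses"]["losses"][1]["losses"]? 141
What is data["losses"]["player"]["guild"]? "Shadows"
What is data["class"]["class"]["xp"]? 51302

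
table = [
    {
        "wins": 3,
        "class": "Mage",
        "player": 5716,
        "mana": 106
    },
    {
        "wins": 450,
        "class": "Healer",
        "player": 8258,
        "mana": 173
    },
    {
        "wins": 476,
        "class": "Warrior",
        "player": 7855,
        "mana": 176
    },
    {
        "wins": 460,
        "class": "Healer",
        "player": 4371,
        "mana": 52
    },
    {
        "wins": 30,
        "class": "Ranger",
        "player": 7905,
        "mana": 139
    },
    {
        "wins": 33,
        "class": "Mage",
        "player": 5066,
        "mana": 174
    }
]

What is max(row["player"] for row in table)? 8258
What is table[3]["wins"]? 460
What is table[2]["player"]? 7855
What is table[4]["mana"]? 139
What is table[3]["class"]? "Healer"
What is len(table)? 6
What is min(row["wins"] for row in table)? 3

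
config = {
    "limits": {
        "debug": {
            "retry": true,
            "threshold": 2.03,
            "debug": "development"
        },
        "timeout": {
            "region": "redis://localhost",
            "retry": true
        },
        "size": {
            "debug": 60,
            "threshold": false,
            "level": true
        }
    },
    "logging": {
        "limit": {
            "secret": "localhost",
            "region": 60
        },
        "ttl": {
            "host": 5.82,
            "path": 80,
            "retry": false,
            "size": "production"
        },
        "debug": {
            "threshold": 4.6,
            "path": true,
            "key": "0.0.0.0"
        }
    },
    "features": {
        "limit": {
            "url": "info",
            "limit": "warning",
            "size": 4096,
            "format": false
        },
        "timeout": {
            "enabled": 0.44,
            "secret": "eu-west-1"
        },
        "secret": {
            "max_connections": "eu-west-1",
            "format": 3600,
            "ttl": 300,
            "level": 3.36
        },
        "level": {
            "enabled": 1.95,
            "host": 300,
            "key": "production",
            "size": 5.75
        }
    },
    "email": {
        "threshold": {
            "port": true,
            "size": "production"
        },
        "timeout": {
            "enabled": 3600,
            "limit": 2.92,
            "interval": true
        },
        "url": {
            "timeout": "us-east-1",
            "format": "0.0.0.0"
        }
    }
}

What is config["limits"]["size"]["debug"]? 60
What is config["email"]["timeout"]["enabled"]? 3600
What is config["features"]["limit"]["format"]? False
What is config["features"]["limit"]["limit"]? "warning"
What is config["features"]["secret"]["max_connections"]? "eu-west-1"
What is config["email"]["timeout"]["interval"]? True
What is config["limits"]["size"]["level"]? True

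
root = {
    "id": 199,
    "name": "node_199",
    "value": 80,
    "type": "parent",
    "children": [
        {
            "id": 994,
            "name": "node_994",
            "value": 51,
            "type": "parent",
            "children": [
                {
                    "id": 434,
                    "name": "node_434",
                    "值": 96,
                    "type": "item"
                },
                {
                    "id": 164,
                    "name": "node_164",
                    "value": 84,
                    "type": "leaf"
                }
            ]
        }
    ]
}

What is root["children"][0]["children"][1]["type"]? "leaf"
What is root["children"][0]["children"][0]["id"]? 434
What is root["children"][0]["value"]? 51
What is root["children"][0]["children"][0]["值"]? 96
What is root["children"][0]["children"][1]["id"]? 164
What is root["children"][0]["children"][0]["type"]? "item"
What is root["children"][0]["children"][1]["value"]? 84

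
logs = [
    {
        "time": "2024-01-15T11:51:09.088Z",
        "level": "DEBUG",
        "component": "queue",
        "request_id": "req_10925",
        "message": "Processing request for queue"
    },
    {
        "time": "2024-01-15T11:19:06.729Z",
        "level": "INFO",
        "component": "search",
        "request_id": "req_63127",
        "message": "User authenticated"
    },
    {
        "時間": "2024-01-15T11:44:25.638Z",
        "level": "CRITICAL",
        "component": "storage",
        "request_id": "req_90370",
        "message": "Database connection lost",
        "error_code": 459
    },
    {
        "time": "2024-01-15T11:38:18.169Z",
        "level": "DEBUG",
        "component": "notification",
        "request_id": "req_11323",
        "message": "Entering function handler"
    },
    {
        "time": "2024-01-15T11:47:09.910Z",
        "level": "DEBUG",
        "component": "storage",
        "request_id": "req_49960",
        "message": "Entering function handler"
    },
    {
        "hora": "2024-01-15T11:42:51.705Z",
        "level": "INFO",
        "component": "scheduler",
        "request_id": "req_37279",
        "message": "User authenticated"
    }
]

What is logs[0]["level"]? "DEBUG"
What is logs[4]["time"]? "2024-01-15T11:47:09.910Z"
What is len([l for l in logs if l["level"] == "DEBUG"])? 3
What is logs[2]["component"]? "storage"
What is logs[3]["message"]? "Entering function handler"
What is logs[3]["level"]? "DEBUG"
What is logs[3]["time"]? "2024-01-15T11:38:18.169Z"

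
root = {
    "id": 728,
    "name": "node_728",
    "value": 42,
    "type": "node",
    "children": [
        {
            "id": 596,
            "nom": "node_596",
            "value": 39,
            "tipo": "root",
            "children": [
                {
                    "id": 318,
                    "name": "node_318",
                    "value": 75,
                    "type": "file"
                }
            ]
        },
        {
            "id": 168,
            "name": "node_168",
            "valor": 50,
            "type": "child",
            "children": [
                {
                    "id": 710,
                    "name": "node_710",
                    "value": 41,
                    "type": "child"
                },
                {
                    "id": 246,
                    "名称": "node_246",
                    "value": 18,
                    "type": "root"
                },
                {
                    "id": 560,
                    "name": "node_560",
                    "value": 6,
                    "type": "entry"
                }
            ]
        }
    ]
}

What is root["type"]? "node"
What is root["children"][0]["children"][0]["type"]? "file"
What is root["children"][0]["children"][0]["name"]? "node_318"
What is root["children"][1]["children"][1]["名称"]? "node_246"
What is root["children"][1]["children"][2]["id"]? 560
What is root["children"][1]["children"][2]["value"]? 6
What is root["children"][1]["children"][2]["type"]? "entry"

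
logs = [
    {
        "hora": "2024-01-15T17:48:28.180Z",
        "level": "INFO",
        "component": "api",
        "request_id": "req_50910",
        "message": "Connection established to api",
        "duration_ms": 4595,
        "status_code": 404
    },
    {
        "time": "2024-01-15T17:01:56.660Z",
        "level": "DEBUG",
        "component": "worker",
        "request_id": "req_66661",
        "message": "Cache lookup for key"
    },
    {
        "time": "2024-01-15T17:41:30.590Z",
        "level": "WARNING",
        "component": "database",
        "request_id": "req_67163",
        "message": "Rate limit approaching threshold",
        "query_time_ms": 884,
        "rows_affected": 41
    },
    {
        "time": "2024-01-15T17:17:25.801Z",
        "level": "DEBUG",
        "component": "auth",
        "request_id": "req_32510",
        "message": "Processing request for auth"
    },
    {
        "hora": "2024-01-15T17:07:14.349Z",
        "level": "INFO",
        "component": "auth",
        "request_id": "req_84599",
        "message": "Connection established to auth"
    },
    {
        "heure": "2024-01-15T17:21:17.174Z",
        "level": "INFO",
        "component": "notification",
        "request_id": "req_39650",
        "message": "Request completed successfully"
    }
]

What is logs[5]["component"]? "notification"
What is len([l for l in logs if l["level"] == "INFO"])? 3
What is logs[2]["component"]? "database"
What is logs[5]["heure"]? "2024-01-15T17:21:17.174Z"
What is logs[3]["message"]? "Processing request for auth"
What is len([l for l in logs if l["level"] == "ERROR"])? 0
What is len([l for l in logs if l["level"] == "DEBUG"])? 2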